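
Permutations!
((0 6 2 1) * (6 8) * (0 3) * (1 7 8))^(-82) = (0 3 1)(2 8)(6 7)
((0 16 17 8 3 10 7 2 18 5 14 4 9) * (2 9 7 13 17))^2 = ((0 16 2 18 5 14 4 7 9)(3 10 13 17 8))^2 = (0 2 5 4 9 16 18 14 7)(3 13 8 10 17)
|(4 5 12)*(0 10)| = 6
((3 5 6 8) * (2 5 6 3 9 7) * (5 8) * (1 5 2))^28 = (1 2)(3 9)(5 8)(6 7)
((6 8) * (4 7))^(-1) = (4 7)(6 8)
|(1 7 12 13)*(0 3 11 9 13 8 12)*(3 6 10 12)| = |(0 6 10 12 8 3 11 9 13 1 7)| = 11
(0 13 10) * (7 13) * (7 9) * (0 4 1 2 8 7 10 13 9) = (13)(1 2 8 7 9 10 4) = [0, 2, 8, 3, 1, 5, 6, 9, 7, 10, 4, 11, 12, 13]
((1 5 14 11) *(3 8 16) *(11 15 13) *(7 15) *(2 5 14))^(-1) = (1 11 13 15 7 14)(2 5)(3 16 8)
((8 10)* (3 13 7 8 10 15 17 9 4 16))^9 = (17)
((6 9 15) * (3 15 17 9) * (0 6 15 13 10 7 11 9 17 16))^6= ((17)(0 6 3 13 10 7 11 9 16))^6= (17)(0 11 13)(3 16 7)(6 9 10)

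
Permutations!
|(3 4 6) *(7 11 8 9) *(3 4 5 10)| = 12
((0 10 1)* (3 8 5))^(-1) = (0 1 10)(3 5 8) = ((0 10 1)(3 8 5))^(-1)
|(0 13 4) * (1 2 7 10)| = 12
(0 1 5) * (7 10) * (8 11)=(0 1 5)(7 10)(8 11)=[1, 5, 2, 3, 4, 0, 6, 10, 11, 9, 7, 8]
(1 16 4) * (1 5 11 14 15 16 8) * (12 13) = [0, 8, 2, 3, 5, 11, 6, 7, 1, 9, 10, 14, 13, 12, 15, 16, 4] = (1 8)(4 5 11 14 15 16)(12 13)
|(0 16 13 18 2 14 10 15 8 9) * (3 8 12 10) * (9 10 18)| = |(0 16 13 9)(2 14 3 8 10 15 12 18)| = 8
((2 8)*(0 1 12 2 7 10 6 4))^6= (0 10 2)(1 6 8)(4 7 12)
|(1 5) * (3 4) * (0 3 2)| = 4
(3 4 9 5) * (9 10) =(3 4 10 9 5) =[0, 1, 2, 4, 10, 3, 6, 7, 8, 5, 9]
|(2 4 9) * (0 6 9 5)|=|(0 6 9 2 4 5)|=6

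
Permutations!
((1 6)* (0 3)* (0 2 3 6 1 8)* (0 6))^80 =(8)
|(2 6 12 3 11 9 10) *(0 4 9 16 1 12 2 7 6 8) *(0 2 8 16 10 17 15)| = |(0 4 9 17 15)(1 12 3 11 10 7 6 8 2 16)| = 10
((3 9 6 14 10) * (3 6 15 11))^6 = ((3 9 15 11)(6 14 10))^6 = (3 15)(9 11)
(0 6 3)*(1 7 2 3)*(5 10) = (0 6 1 7 2 3)(5 10) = [6, 7, 3, 0, 4, 10, 1, 2, 8, 9, 5]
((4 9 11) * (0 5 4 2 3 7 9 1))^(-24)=((0 5 4 1)(2 3 7 9 11))^(-24)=(2 3 7 9 11)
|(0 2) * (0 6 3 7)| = 5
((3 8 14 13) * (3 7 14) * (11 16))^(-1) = (3 8)(7 13 14)(11 16)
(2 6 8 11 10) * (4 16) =[0, 1, 6, 3, 16, 5, 8, 7, 11, 9, 2, 10, 12, 13, 14, 15, 4] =(2 6 8 11 10)(4 16)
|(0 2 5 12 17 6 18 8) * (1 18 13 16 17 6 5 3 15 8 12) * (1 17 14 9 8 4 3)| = 66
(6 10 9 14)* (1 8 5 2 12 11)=(1 8 5 2 12 11)(6 10 9 14)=[0, 8, 12, 3, 4, 2, 10, 7, 5, 14, 9, 1, 11, 13, 6]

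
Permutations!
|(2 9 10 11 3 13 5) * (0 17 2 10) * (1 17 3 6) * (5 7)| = |(0 3 13 7 5 10 11 6 1 17 2 9)| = 12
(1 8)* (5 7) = (1 8)(5 7) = [0, 8, 2, 3, 4, 7, 6, 5, 1]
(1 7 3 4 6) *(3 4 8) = (1 7 4 6)(3 8) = [0, 7, 2, 8, 6, 5, 1, 4, 3]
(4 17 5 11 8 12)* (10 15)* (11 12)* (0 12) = [12, 1, 2, 3, 17, 0, 6, 7, 11, 9, 15, 8, 4, 13, 14, 10, 16, 5] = (0 12 4 17 5)(8 11)(10 15)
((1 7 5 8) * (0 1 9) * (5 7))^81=(0 1 5 8 9)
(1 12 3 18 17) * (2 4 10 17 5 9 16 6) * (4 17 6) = [0, 12, 17, 18, 10, 9, 2, 7, 8, 16, 6, 11, 3, 13, 14, 15, 4, 1, 5] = (1 12 3 18 5 9 16 4 10 6 2 17)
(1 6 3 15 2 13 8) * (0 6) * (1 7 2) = (0 6 3 15 1)(2 13 8 7) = [6, 0, 13, 15, 4, 5, 3, 2, 7, 9, 10, 11, 12, 8, 14, 1]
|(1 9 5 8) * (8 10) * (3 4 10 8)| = |(1 9 5 8)(3 4 10)| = 12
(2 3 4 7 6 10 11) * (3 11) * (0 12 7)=(0 12 7 6 10 3 4)(2 11)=[12, 1, 11, 4, 0, 5, 10, 6, 8, 9, 3, 2, 7]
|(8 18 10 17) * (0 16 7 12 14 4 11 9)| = |(0 16 7 12 14 4 11 9)(8 18 10 17)| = 8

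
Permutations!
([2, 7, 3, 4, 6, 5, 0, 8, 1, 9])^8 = (9)(0 4 2 6 3)(1 8 7)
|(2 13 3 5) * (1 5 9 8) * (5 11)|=8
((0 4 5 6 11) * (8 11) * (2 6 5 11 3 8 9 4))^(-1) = ((0 2 6 9 4 11)(3 8))^(-1) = (0 11 4 9 6 2)(3 8)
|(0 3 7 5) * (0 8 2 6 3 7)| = 7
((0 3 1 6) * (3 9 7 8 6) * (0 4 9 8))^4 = ((0 8 6 4 9 7)(1 3))^4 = (0 9 6)(4 8 7)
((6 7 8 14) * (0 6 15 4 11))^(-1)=(0 11 4 15 14 8 7 6)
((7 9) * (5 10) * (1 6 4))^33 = (5 10)(7 9)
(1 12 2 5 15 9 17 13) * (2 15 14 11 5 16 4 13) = (1 12 15 9 17 2 16 4 13)(5 14 11) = [0, 12, 16, 3, 13, 14, 6, 7, 8, 17, 10, 5, 15, 1, 11, 9, 4, 2]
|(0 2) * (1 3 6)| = |(0 2)(1 3 6)| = 6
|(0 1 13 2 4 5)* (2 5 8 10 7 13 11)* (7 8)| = 8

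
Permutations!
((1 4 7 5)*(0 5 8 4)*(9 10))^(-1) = (0 1 5)(4 8 7)(9 10)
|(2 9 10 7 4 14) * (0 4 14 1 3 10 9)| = 8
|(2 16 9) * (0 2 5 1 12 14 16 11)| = 6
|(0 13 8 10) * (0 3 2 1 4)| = 8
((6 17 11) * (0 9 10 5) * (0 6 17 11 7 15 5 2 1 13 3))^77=(5 15 7 17 11 6)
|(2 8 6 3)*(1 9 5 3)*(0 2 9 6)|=6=|(0 2 8)(1 6)(3 9 5)|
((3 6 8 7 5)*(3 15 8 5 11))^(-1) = (3 11 7 8 15 5 6)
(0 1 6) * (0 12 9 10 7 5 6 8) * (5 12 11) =(0 1 8)(5 6 11)(7 12 9 10) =[1, 8, 2, 3, 4, 6, 11, 12, 0, 10, 7, 5, 9]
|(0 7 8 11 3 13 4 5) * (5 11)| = |(0 7 8 5)(3 13 4 11)| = 4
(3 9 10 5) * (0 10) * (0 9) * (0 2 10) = (2 10 5 3) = [0, 1, 10, 2, 4, 3, 6, 7, 8, 9, 5]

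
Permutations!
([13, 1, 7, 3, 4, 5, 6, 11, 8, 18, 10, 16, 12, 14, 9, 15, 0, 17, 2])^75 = [9, 1, 16, 3, 4, 5, 6, 0, 8, 7, 10, 13, 12, 18, 2, 15, 14, 17, 11]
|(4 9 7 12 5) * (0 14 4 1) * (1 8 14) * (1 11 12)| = 10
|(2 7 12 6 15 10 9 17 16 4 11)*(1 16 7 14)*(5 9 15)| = |(1 16 4 11 2 14)(5 9 17 7 12 6)(10 15)| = 6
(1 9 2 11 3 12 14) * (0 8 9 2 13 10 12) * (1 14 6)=(14)(0 8 9 13 10 12 6 1 2 11 3)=[8, 2, 11, 0, 4, 5, 1, 7, 9, 13, 12, 3, 6, 10, 14]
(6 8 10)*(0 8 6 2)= (0 8 10 2)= [8, 1, 0, 3, 4, 5, 6, 7, 10, 9, 2]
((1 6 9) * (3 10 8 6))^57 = (1 8)(3 6)(9 10)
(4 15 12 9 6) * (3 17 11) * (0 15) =(0 15 12 9 6 4)(3 17 11) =[15, 1, 2, 17, 0, 5, 4, 7, 8, 6, 10, 3, 9, 13, 14, 12, 16, 11]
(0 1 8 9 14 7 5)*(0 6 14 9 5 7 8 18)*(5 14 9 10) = [1, 18, 2, 3, 4, 6, 9, 7, 14, 10, 5, 11, 12, 13, 8, 15, 16, 17, 0] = (0 1 18)(5 6 9 10)(8 14)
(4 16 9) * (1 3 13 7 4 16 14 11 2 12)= (1 3 13 7 4 14 11 2 12)(9 16)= [0, 3, 12, 13, 14, 5, 6, 4, 8, 16, 10, 2, 1, 7, 11, 15, 9]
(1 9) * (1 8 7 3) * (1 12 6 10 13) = [0, 9, 2, 12, 4, 5, 10, 3, 7, 8, 13, 11, 6, 1] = (1 9 8 7 3 12 6 10 13)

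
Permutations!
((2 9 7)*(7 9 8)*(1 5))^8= (9)(2 7 8)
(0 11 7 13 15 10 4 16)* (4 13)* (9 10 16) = (0 11 7 4 9 10 13 15 16) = [11, 1, 2, 3, 9, 5, 6, 4, 8, 10, 13, 7, 12, 15, 14, 16, 0]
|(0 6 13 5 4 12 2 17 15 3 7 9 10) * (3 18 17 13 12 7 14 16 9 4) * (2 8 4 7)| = 39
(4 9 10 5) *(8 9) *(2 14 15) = [0, 1, 14, 3, 8, 4, 6, 7, 9, 10, 5, 11, 12, 13, 15, 2] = (2 14 15)(4 8 9 10 5)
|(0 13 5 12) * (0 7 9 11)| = |(0 13 5 12 7 9 11)| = 7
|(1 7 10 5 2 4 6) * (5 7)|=10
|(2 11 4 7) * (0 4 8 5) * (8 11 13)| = |(0 4 7 2 13 8 5)| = 7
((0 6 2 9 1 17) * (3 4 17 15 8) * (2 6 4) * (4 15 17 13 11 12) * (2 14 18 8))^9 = (0 9)(1 15)(2 17)(3 14 18 8)(4 13 11 12)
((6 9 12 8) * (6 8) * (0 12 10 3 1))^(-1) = (0 1 3 10 9 6 12) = ((0 12 6 9 10 3 1))^(-1)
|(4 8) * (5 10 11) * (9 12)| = 6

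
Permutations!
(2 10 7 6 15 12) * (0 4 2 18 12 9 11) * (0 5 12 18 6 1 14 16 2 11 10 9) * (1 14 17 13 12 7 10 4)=[1, 17, 9, 3, 11, 7, 15, 14, 8, 4, 10, 5, 6, 12, 16, 0, 2, 13, 18]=(18)(0 1 17 13 12 6 15)(2 9 4 11 5 7 14 16)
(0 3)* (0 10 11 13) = (0 3 10 11 13) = [3, 1, 2, 10, 4, 5, 6, 7, 8, 9, 11, 13, 12, 0]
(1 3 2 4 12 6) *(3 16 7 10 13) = (1 16 7 10 13 3 2 4 12 6) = [0, 16, 4, 2, 12, 5, 1, 10, 8, 9, 13, 11, 6, 3, 14, 15, 7]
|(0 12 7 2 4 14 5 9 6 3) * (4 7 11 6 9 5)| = 10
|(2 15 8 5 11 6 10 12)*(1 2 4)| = |(1 2 15 8 5 11 6 10 12 4)| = 10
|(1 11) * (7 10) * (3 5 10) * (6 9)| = 4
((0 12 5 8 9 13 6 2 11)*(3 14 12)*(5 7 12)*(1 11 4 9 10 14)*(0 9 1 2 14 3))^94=(1 2 10 5 6 9)(3 8 14 13 11 4)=((1 11 9 13 6 14 5 8 10 3 2 4)(7 12))^94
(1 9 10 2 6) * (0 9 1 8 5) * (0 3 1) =(0 9 10 2 6 8 5 3 1) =[9, 0, 6, 1, 4, 3, 8, 7, 5, 10, 2]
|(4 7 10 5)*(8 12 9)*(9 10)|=|(4 7 9 8 12 10 5)|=7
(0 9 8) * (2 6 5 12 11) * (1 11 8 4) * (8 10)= (0 9 4 1 11 2 6 5 12 10 8)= [9, 11, 6, 3, 1, 12, 5, 7, 0, 4, 8, 2, 10]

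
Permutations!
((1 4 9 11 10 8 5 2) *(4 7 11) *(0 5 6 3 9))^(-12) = (11)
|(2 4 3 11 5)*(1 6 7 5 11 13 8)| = 9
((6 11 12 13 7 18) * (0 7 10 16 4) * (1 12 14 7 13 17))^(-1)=((0 13 10 16 4)(1 12 17)(6 11 14 7 18))^(-1)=(0 4 16 10 13)(1 17 12)(6 18 7 14 11)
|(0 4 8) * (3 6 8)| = |(0 4 3 6 8)| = 5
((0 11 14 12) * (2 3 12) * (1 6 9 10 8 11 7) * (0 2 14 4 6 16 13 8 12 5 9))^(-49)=((0 7 1 16 13 8 11 4 6)(2 3 5 9 10 12))^(-49)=(0 8 7 11 1 4 16 6 13)(2 12 10 9 5 3)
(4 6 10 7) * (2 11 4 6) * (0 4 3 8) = [4, 1, 11, 8, 2, 5, 10, 6, 0, 9, 7, 3] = (0 4 2 11 3 8)(6 10 7)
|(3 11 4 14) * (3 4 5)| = |(3 11 5)(4 14)| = 6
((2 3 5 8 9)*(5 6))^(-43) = ((2 3 6 5 8 9))^(-43) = (2 9 8 5 6 3)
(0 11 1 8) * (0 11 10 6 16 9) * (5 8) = (0 10 6 16 9)(1 5 8 11) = [10, 5, 2, 3, 4, 8, 16, 7, 11, 0, 6, 1, 12, 13, 14, 15, 9]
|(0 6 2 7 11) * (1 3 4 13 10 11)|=|(0 6 2 7 1 3 4 13 10 11)|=10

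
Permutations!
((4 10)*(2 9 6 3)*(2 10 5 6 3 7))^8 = ((2 9 3 10 4 5 6 7))^8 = (10)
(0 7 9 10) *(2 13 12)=(0 7 9 10)(2 13 12)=[7, 1, 13, 3, 4, 5, 6, 9, 8, 10, 0, 11, 2, 12]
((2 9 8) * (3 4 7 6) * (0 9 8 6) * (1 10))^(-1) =(0 7 4 3 6 9)(1 10)(2 8)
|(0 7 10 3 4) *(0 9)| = 6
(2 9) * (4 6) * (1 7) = (1 7)(2 9)(4 6) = [0, 7, 9, 3, 6, 5, 4, 1, 8, 2]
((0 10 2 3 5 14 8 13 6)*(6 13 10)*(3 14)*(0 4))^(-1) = (0 4 6)(2 10 8 14)(3 5)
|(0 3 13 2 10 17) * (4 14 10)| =8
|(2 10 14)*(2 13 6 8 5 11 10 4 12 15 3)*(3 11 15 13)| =|(2 4 12 13 6 8 5 15 11 10 14 3)| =12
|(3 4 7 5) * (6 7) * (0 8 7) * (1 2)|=|(0 8 7 5 3 4 6)(1 2)|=14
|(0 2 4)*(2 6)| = |(0 6 2 4)| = 4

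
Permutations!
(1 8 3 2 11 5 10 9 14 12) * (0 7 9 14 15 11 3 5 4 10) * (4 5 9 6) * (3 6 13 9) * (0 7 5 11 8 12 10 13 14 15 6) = [5, 12, 0, 2, 13, 7, 4, 14, 3, 6, 15, 11, 1, 9, 10, 8] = (0 5 7 14 10 15 8 3 2)(1 12)(4 13 9 6)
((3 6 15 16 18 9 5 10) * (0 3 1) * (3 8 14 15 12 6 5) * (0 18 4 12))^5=(0 4 14 6 16 8 12 15)(1 10 5 3 9 18)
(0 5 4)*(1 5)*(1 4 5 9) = (0 4)(1 9) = [4, 9, 2, 3, 0, 5, 6, 7, 8, 1]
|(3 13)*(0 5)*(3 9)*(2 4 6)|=6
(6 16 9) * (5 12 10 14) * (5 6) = (5 12 10 14 6 16 9) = [0, 1, 2, 3, 4, 12, 16, 7, 8, 5, 14, 11, 10, 13, 6, 15, 9]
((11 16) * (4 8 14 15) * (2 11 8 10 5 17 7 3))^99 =(2 8 4 17)(3 16 15 5)(7 11 14 10)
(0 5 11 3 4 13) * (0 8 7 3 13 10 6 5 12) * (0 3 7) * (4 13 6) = (0 12 3 13 8)(4 10)(5 11 6) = [12, 1, 2, 13, 10, 11, 5, 7, 0, 9, 4, 6, 3, 8]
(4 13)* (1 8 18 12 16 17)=(1 8 18 12 16 17)(4 13)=[0, 8, 2, 3, 13, 5, 6, 7, 18, 9, 10, 11, 16, 4, 14, 15, 17, 1, 12]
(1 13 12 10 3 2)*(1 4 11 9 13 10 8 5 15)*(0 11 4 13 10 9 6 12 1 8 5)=[11, 9, 13, 2, 4, 15, 12, 7, 0, 10, 3, 6, 5, 1, 14, 8]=(0 11 6 12 5 15 8)(1 9 10 3 2 13)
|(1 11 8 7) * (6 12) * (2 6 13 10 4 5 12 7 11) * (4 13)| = |(1 2 6 7)(4 5 12)(8 11)(10 13)| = 12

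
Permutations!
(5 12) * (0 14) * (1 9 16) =(0 14)(1 9 16)(5 12) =[14, 9, 2, 3, 4, 12, 6, 7, 8, 16, 10, 11, 5, 13, 0, 15, 1]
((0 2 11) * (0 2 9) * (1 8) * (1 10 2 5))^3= (0 9)(1 2)(5 10)(8 11)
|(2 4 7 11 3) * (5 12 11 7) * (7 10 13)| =6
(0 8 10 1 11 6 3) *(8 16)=(0 16 8 10 1 11 6 3)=[16, 11, 2, 0, 4, 5, 3, 7, 10, 9, 1, 6, 12, 13, 14, 15, 8]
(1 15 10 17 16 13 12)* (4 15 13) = (1 13 12)(4 15 10 17 16) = [0, 13, 2, 3, 15, 5, 6, 7, 8, 9, 17, 11, 1, 12, 14, 10, 4, 16]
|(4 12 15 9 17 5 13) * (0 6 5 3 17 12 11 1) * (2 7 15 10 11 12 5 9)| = 30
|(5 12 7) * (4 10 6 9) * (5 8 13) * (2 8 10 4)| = 9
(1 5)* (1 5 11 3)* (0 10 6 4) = (0 10 6 4)(1 11 3) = [10, 11, 2, 1, 0, 5, 4, 7, 8, 9, 6, 3]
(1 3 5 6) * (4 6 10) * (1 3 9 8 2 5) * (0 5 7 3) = (0 5 10 4 6)(1 9 8 2 7 3) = [5, 9, 7, 1, 6, 10, 0, 3, 2, 8, 4]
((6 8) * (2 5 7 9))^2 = (2 7)(5 9)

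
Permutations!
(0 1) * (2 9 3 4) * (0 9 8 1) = (1 9 3 4 2 8) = [0, 9, 8, 4, 2, 5, 6, 7, 1, 3]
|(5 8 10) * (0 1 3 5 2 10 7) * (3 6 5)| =|(0 1 6 5 8 7)(2 10)| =6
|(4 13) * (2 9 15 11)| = 4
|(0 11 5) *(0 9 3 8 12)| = 7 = |(0 11 5 9 3 8 12)|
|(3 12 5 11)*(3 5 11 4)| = 5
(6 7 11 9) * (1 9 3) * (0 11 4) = (0 11 3 1 9 6 7 4) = [11, 9, 2, 1, 0, 5, 7, 4, 8, 6, 10, 3]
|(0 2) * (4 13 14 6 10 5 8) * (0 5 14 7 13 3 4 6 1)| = |(0 2 5 8 6 10 14 1)(3 4)(7 13)| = 8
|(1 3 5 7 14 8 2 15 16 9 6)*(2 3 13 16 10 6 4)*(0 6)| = 10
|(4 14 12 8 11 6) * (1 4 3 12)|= |(1 4 14)(3 12 8 11 6)|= 15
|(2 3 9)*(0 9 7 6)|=6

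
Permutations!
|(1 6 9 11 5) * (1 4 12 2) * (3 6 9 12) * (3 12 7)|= |(1 9 11 5 4 12 2)(3 6 7)|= 21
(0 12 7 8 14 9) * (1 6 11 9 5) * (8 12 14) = (0 14 5 1 6 11 9)(7 12) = [14, 6, 2, 3, 4, 1, 11, 12, 8, 0, 10, 9, 7, 13, 5]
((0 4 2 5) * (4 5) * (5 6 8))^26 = (0 8)(5 6)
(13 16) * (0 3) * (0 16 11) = (0 3 16 13 11) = [3, 1, 2, 16, 4, 5, 6, 7, 8, 9, 10, 0, 12, 11, 14, 15, 13]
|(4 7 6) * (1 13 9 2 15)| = 15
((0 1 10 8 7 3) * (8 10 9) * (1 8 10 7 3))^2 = ((0 8 3)(1 9 10 7))^2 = (0 3 8)(1 10)(7 9)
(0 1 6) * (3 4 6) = [1, 3, 2, 4, 6, 5, 0] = (0 1 3 4 6)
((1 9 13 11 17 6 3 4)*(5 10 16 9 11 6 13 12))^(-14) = (17)(5 10 16 9 12)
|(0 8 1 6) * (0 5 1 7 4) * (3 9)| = 12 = |(0 8 7 4)(1 6 5)(3 9)|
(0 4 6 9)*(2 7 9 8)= (0 4 6 8 2 7 9)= [4, 1, 7, 3, 6, 5, 8, 9, 2, 0]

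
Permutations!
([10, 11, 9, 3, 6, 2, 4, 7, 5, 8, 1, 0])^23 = [11, 10, 5, 3, 6, 8, 4, 7, 9, 2, 0, 1]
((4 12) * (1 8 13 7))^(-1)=(1 7 13 8)(4 12)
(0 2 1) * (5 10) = [2, 0, 1, 3, 4, 10, 6, 7, 8, 9, 5] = (0 2 1)(5 10)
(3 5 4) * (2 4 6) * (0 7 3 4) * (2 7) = [2, 1, 0, 5, 4, 6, 7, 3] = (0 2)(3 5 6 7)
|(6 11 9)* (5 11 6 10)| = 4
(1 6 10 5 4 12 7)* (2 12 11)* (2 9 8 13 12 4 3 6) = (1 2 4 11 9 8 13 12 7)(3 6 10 5) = [0, 2, 4, 6, 11, 3, 10, 1, 13, 8, 5, 9, 7, 12]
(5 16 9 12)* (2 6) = (2 6)(5 16 9 12) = [0, 1, 6, 3, 4, 16, 2, 7, 8, 12, 10, 11, 5, 13, 14, 15, 9]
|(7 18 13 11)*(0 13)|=5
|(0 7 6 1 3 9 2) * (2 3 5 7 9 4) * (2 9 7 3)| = 9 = |(0 7 6 1 5 3 4 9 2)|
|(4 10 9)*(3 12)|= 6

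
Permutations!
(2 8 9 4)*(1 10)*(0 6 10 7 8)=(0 6 10 1 7 8 9 4 2)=[6, 7, 0, 3, 2, 5, 10, 8, 9, 4, 1]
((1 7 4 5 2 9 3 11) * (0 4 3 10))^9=((0 4 5 2 9 10)(1 7 3 11))^9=(0 2)(1 7 3 11)(4 9)(5 10)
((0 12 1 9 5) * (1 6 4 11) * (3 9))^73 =(0 12 6 4 11 1 3 9 5)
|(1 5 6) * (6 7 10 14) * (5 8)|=7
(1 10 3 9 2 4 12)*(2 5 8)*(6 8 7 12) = (1 10 3 9 5 7 12)(2 4 6 8) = [0, 10, 4, 9, 6, 7, 8, 12, 2, 5, 3, 11, 1]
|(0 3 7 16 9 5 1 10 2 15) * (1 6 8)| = |(0 3 7 16 9 5 6 8 1 10 2 15)| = 12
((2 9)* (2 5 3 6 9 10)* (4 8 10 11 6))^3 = (2 9 4)(3 10 6)(5 8 11)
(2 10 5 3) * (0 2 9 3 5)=(0 2 10)(3 9)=[2, 1, 10, 9, 4, 5, 6, 7, 8, 3, 0]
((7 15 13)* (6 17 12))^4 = ((6 17 12)(7 15 13))^4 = (6 17 12)(7 15 13)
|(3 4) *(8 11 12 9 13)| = |(3 4)(8 11 12 9 13)| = 10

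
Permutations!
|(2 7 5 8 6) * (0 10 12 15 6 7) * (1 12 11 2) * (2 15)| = 24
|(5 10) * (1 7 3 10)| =5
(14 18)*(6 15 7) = (6 15 7)(14 18) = [0, 1, 2, 3, 4, 5, 15, 6, 8, 9, 10, 11, 12, 13, 18, 7, 16, 17, 14]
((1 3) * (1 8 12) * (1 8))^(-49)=(1 3)(8 12)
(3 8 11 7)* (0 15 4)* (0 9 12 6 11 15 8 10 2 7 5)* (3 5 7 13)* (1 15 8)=(0 1 15 4 9 12 6 11 7 5)(2 13 3 10)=[1, 15, 13, 10, 9, 0, 11, 5, 8, 12, 2, 7, 6, 3, 14, 4]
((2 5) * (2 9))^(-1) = ((2 5 9))^(-1) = (2 9 5)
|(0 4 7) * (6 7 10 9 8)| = 7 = |(0 4 10 9 8 6 7)|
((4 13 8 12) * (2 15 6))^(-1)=(2 6 15)(4 12 8 13)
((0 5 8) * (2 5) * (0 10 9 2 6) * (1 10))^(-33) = ((0 6)(1 10 9 2 5 8))^(-33) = (0 6)(1 2)(5 10)(8 9)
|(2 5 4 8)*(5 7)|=|(2 7 5 4 8)|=5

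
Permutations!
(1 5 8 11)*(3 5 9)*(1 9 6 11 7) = (1 6 11 9 3 5 8 7) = [0, 6, 2, 5, 4, 8, 11, 1, 7, 3, 10, 9]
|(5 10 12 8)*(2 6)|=|(2 6)(5 10 12 8)|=4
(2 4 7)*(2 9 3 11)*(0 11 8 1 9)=(0 11 2 4 7)(1 9 3 8)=[11, 9, 4, 8, 7, 5, 6, 0, 1, 3, 10, 2]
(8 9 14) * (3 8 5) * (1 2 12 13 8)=(1 2 12 13 8 9 14 5 3)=[0, 2, 12, 1, 4, 3, 6, 7, 9, 14, 10, 11, 13, 8, 5]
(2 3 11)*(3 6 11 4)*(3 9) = (2 6 11)(3 4 9) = [0, 1, 6, 4, 9, 5, 11, 7, 8, 3, 10, 2]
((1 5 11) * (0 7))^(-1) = ((0 7)(1 5 11))^(-1) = (0 7)(1 11 5)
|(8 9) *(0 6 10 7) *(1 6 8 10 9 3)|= 8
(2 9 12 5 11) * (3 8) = [0, 1, 9, 8, 4, 11, 6, 7, 3, 12, 10, 2, 5] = (2 9 12 5 11)(3 8)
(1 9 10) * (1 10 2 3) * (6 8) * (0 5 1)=[5, 9, 3, 0, 4, 1, 8, 7, 6, 2, 10]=(10)(0 5 1 9 2 3)(6 8)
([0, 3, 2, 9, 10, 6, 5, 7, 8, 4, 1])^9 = (1 10 4 9 3)(5 6)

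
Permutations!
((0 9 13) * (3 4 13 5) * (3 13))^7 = (0 13 5 9)(3 4)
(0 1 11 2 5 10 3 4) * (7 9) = (0 1 11 2 5 10 3 4)(7 9) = [1, 11, 5, 4, 0, 10, 6, 9, 8, 7, 3, 2]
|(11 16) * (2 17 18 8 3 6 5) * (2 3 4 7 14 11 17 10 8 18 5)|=12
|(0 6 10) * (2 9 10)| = |(0 6 2 9 10)| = 5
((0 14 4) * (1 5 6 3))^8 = (0 4 14)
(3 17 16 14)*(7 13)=(3 17 16 14)(7 13)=[0, 1, 2, 17, 4, 5, 6, 13, 8, 9, 10, 11, 12, 7, 3, 15, 14, 16]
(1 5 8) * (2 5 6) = (1 6 2 5 8) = [0, 6, 5, 3, 4, 8, 2, 7, 1]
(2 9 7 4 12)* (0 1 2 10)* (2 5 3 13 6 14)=(0 1 5 3 13 6 14 2 9 7 4 12 10)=[1, 5, 9, 13, 12, 3, 14, 4, 8, 7, 0, 11, 10, 6, 2]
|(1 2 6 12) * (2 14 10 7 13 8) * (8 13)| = 8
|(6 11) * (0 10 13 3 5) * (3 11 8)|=8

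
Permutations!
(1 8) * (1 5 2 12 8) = (2 12 8 5) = [0, 1, 12, 3, 4, 2, 6, 7, 5, 9, 10, 11, 8]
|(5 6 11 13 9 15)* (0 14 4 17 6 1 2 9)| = |(0 14 4 17 6 11 13)(1 2 9 15 5)| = 35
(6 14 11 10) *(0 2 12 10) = [2, 1, 12, 3, 4, 5, 14, 7, 8, 9, 6, 0, 10, 13, 11] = (0 2 12 10 6 14 11)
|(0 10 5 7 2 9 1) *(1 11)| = 8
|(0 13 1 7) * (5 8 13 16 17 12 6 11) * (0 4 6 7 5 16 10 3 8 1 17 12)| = 6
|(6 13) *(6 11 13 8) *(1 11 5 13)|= 2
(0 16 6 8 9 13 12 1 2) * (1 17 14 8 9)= (0 16 6 9 13 12 17 14 8 1 2)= [16, 2, 0, 3, 4, 5, 9, 7, 1, 13, 10, 11, 17, 12, 8, 15, 6, 14]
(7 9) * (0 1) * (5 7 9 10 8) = (0 1)(5 7 10 8) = [1, 0, 2, 3, 4, 7, 6, 10, 5, 9, 8]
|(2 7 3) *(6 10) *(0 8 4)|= |(0 8 4)(2 7 3)(6 10)|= 6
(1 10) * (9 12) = [0, 10, 2, 3, 4, 5, 6, 7, 8, 12, 1, 11, 9] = (1 10)(9 12)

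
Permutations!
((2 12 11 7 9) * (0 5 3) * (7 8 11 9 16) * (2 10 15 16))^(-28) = ((0 5 3)(2 12 9 10 15 16 7)(8 11))^(-28) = (16)(0 3 5)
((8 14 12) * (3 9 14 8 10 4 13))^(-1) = (3 13 4 10 12 14 9)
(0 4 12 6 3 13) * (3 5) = (0 4 12 6 5 3 13) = [4, 1, 2, 13, 12, 3, 5, 7, 8, 9, 10, 11, 6, 0]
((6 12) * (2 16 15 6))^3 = ((2 16 15 6 12))^3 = (2 6 16 12 15)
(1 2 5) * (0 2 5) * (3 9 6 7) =(0 2)(1 5)(3 9 6 7) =[2, 5, 0, 9, 4, 1, 7, 3, 8, 6]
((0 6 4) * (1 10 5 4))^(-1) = (0 4 5 10 1 6)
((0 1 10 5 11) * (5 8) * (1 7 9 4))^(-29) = ((0 7 9 4 1 10 8 5 11))^(-29) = (0 5 10 4 7 11 8 1 9)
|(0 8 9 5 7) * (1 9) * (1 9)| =5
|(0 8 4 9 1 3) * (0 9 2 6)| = 15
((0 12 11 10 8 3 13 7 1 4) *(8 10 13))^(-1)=(0 4 1 7 13 11 12)(3 8)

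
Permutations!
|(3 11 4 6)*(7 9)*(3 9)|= 6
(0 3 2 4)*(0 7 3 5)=(0 5)(2 4 7 3)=[5, 1, 4, 2, 7, 0, 6, 3]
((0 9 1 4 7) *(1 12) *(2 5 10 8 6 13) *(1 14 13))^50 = ((0 9 12 14 13 2 5 10 8 6 1 4 7))^50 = (0 4 6 10 2 14 9 7 1 8 5 13 12)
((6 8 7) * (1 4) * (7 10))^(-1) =(1 4)(6 7 10 8)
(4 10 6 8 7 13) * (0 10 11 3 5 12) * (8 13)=(0 10 6 13 4 11 3 5 12)(7 8)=[10, 1, 2, 5, 11, 12, 13, 8, 7, 9, 6, 3, 0, 4]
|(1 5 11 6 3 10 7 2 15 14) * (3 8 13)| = |(1 5 11 6 8 13 3 10 7 2 15 14)| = 12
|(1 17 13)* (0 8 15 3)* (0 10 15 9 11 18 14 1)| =|(0 8 9 11 18 14 1 17 13)(3 10 15)| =9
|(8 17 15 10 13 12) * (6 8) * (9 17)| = 8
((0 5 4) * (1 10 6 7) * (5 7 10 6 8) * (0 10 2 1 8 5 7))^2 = (1 2 6)(4 5 10)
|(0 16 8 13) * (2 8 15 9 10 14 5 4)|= 11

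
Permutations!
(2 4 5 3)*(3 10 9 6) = (2 4 5 10 9 6 3) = [0, 1, 4, 2, 5, 10, 3, 7, 8, 6, 9]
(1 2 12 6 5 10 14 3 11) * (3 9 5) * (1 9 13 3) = (1 2 12 6)(3 11 9 5 10 14 13) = [0, 2, 12, 11, 4, 10, 1, 7, 8, 5, 14, 9, 6, 3, 13]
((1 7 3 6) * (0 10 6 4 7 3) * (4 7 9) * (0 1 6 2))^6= ((0 10 2)(1 3 7)(4 9))^6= (10)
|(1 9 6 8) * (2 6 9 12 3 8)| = 4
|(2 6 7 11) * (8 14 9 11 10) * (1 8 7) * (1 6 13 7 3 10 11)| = |(1 8 14 9)(2 13 7 11)(3 10)| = 4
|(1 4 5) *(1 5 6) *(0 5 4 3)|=|(0 5 4 6 1 3)|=6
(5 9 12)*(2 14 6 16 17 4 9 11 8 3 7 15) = (2 14 6 16 17 4 9 12 5 11 8 3 7 15) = [0, 1, 14, 7, 9, 11, 16, 15, 3, 12, 10, 8, 5, 13, 6, 2, 17, 4]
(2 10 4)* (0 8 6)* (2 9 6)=(0 8 2 10 4 9 6)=[8, 1, 10, 3, 9, 5, 0, 7, 2, 6, 4]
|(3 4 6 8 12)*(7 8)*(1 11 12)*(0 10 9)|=|(0 10 9)(1 11 12 3 4 6 7 8)|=24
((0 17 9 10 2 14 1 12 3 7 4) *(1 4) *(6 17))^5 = ((0 6 17 9 10 2 14 4)(1 12 3 7))^5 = (0 2 17 4 10 6 14 9)(1 12 3 7)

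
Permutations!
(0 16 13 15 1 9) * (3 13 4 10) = (0 16 4 10 3 13 15 1 9) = [16, 9, 2, 13, 10, 5, 6, 7, 8, 0, 3, 11, 12, 15, 14, 1, 4]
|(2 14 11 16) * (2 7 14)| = |(7 14 11 16)| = 4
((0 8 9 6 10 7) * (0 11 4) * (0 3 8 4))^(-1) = (0 11 7 10 6 9 8 3 4)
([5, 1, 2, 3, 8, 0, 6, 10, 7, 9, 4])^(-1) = [5, 1, 2, 3, 10, 0, 6, 8, 4, 9, 7]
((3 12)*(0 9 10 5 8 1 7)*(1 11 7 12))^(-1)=(0 7 11 8 5 10 9)(1 3 12)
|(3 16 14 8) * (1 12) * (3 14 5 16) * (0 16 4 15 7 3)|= |(0 16 5 4 15 7 3)(1 12)(8 14)|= 14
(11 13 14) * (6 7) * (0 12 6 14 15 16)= (0 12 6 7 14 11 13 15 16)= [12, 1, 2, 3, 4, 5, 7, 14, 8, 9, 10, 13, 6, 15, 11, 16, 0]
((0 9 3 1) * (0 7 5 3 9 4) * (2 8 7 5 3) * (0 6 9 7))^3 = ((0 4 6 9 7 3 1 5 2 8))^3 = (0 9 1 8 6 3 2 4 7 5)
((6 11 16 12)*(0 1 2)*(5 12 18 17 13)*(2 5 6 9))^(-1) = (0 2 9 12 5 1)(6 13 17 18 16 11)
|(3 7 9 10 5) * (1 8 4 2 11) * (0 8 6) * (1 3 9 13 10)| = |(0 8 4 2 11 3 7 13 10 5 9 1 6)| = 13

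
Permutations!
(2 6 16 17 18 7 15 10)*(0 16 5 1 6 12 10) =(0 16 17 18 7 15)(1 6 5)(2 12 10) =[16, 6, 12, 3, 4, 1, 5, 15, 8, 9, 2, 11, 10, 13, 14, 0, 17, 18, 7]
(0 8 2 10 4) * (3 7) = (0 8 2 10 4)(3 7) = [8, 1, 10, 7, 0, 5, 6, 3, 2, 9, 4]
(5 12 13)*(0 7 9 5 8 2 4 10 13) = [7, 1, 4, 3, 10, 12, 6, 9, 2, 5, 13, 11, 0, 8] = (0 7 9 5 12)(2 4 10 13 8)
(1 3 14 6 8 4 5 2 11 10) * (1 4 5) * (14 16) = (1 3 16 14 6 8 5 2 11 10 4) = [0, 3, 11, 16, 1, 2, 8, 7, 5, 9, 4, 10, 12, 13, 6, 15, 14]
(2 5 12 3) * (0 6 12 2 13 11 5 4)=(0 6 12 3 13 11 5 2 4)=[6, 1, 4, 13, 0, 2, 12, 7, 8, 9, 10, 5, 3, 11]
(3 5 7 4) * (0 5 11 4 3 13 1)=(0 5 7 3 11 4 13 1)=[5, 0, 2, 11, 13, 7, 6, 3, 8, 9, 10, 4, 12, 1]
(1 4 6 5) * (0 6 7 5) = [6, 4, 2, 3, 7, 1, 0, 5] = (0 6)(1 4 7 5)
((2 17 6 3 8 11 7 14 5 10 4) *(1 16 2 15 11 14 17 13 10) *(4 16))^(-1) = (1 5 14 8 3 6 17 7 11 15 4)(2 16 10 13)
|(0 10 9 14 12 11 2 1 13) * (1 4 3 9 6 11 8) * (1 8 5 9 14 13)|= 12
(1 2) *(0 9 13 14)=(0 9 13 14)(1 2)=[9, 2, 1, 3, 4, 5, 6, 7, 8, 13, 10, 11, 12, 14, 0]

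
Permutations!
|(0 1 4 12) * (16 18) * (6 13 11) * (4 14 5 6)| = |(0 1 14 5 6 13 11 4 12)(16 18)| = 18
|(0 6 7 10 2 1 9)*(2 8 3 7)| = 20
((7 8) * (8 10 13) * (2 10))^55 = (13)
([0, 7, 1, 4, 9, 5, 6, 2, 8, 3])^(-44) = [0, 7, 1, 4, 9, 5, 6, 2, 8, 3]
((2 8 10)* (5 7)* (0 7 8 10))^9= ((0 7 5 8)(2 10))^9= (0 7 5 8)(2 10)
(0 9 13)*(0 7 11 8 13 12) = (0 9 12)(7 11 8 13) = [9, 1, 2, 3, 4, 5, 6, 11, 13, 12, 10, 8, 0, 7]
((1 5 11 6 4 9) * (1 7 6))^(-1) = (1 11 5)(4 6 7 9)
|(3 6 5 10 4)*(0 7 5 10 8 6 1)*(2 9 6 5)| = |(0 7 2 9 6 10 4 3 1)(5 8)| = 18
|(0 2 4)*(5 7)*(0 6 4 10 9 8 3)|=6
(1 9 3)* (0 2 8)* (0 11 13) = (0 2 8 11 13)(1 9 3) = [2, 9, 8, 1, 4, 5, 6, 7, 11, 3, 10, 13, 12, 0]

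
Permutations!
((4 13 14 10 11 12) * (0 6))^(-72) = (14)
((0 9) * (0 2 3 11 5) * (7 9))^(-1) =(0 5 11 3 2 9 7)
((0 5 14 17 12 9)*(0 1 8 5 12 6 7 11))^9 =(0 7 17 5 1 12 11 6 14 8 9)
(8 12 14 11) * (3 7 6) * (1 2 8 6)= (1 2 8 12 14 11 6 3 7)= [0, 2, 8, 7, 4, 5, 3, 1, 12, 9, 10, 6, 14, 13, 11]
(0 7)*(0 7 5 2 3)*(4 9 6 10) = [5, 1, 3, 0, 9, 2, 10, 7, 8, 6, 4] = (0 5 2 3)(4 9 6 10)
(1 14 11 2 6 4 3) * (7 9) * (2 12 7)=(1 14 11 12 7 9 2 6 4 3)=[0, 14, 6, 1, 3, 5, 4, 9, 8, 2, 10, 12, 7, 13, 11]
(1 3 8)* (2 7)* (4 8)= (1 3 4 8)(2 7)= [0, 3, 7, 4, 8, 5, 6, 2, 1]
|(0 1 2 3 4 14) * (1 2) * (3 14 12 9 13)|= 15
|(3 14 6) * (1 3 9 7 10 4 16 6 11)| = 12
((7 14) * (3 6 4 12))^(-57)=((3 6 4 12)(7 14))^(-57)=(3 12 4 6)(7 14)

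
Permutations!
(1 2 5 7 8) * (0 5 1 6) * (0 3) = (0 5 7 8 6 3)(1 2) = [5, 2, 1, 0, 4, 7, 3, 8, 6]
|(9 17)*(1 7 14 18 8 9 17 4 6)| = 8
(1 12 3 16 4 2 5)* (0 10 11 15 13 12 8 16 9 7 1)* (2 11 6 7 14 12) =(0 10 6 7 1 8 16 4 11 15 13 2 5)(3 9 14 12) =[10, 8, 5, 9, 11, 0, 7, 1, 16, 14, 6, 15, 3, 2, 12, 13, 4]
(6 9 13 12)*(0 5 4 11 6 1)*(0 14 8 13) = (0 5 4 11 6 9)(1 14 8 13 12) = [5, 14, 2, 3, 11, 4, 9, 7, 13, 0, 10, 6, 1, 12, 8]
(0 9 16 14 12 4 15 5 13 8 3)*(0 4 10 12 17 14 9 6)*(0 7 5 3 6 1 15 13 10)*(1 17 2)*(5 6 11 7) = (0 17 14 2 1 15 3 4 13 8 11 7 6 5 10 12)(9 16) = [17, 15, 1, 4, 13, 10, 5, 6, 11, 16, 12, 7, 0, 8, 2, 3, 9, 14]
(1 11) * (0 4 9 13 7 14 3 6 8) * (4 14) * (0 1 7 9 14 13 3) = (0 13 9 3 6 8 1 11 7 4 14) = [13, 11, 2, 6, 14, 5, 8, 4, 1, 3, 10, 7, 12, 9, 0]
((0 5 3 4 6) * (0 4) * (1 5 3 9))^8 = ((0 3)(1 5 9)(4 6))^8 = (1 9 5)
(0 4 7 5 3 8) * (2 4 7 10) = (0 7 5 3 8)(2 4 10) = [7, 1, 4, 8, 10, 3, 6, 5, 0, 9, 2]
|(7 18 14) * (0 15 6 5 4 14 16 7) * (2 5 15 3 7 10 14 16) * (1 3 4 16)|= |(0 4 1 3 7 18 2 5 16 10 14)(6 15)|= 22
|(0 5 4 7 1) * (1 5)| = 6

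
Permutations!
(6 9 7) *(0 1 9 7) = (0 1 9)(6 7) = [1, 9, 2, 3, 4, 5, 7, 6, 8, 0]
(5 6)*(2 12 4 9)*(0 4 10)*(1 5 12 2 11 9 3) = (0 4 3 1 5 6 12 10)(9 11) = [4, 5, 2, 1, 3, 6, 12, 7, 8, 11, 0, 9, 10]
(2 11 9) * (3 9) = [0, 1, 11, 9, 4, 5, 6, 7, 8, 2, 10, 3] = (2 11 3 9)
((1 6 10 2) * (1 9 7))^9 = ((1 6 10 2 9 7))^9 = (1 2)(6 9)(7 10)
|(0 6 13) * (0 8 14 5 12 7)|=8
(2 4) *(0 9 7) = (0 9 7)(2 4) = [9, 1, 4, 3, 2, 5, 6, 0, 8, 7]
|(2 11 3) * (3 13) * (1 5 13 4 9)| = 8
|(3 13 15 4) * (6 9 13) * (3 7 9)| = |(3 6)(4 7 9 13 15)| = 10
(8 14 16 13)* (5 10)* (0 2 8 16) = [2, 1, 8, 3, 4, 10, 6, 7, 14, 9, 5, 11, 12, 16, 0, 15, 13] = (0 2 8 14)(5 10)(13 16)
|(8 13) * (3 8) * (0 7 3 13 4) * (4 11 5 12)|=8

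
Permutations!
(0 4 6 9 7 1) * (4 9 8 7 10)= (0 9 10 4 6 8 7 1)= [9, 0, 2, 3, 6, 5, 8, 1, 7, 10, 4]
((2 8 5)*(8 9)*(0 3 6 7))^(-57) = (0 7 6 3)(2 5 8 9)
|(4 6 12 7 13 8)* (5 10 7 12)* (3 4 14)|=|(3 4 6 5 10 7 13 8 14)|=9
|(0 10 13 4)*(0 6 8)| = |(0 10 13 4 6 8)| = 6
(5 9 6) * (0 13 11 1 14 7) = (0 13 11 1 14 7)(5 9 6) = [13, 14, 2, 3, 4, 9, 5, 0, 8, 6, 10, 1, 12, 11, 7]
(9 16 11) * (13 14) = (9 16 11)(13 14) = [0, 1, 2, 3, 4, 5, 6, 7, 8, 16, 10, 9, 12, 14, 13, 15, 11]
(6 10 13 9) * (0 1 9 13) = [1, 9, 2, 3, 4, 5, 10, 7, 8, 6, 0, 11, 12, 13] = (13)(0 1 9 6 10)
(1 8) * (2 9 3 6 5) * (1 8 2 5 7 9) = (1 2)(3 6 7 9) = [0, 2, 1, 6, 4, 5, 7, 9, 8, 3]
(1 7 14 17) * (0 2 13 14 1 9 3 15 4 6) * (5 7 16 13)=[2, 16, 5, 15, 6, 7, 0, 1, 8, 3, 10, 11, 12, 14, 17, 4, 13, 9]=(0 2 5 7 1 16 13 14 17 9 3 15 4 6)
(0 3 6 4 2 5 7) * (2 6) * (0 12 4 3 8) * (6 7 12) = (0 8)(2 5 12 4 7 6 3) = [8, 1, 5, 2, 7, 12, 3, 6, 0, 9, 10, 11, 4]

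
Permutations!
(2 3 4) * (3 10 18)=[0, 1, 10, 4, 2, 5, 6, 7, 8, 9, 18, 11, 12, 13, 14, 15, 16, 17, 3]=(2 10 18 3 4)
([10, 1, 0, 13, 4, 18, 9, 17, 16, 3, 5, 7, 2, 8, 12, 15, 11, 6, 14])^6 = (0 2 12 14 18 5 10)(3 17 16)(6 11 13)(7 8 9)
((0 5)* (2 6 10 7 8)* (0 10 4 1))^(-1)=((0 5 10 7 8 2 6 4 1))^(-1)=(0 1 4 6 2 8 7 10 5)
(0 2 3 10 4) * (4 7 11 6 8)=[2, 1, 3, 10, 0, 5, 8, 11, 4, 9, 7, 6]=(0 2 3 10 7 11 6 8 4)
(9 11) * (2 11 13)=[0, 1, 11, 3, 4, 5, 6, 7, 8, 13, 10, 9, 12, 2]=(2 11 9 13)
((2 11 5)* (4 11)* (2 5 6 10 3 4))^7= (3 11 10 4 6)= ((3 4 11 6 10))^7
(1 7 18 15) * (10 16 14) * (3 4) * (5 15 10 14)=[0, 7, 2, 4, 3, 15, 6, 18, 8, 9, 16, 11, 12, 13, 14, 1, 5, 17, 10]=(1 7 18 10 16 5 15)(3 4)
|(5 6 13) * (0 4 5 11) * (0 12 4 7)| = 6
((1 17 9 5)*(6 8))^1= ((1 17 9 5)(6 8))^1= (1 17 9 5)(6 8)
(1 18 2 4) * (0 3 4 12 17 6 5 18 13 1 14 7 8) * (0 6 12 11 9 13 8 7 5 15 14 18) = (0 3 4 18 2 11 9 13 1 8 6 15 14 5)(12 17) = [3, 8, 11, 4, 18, 0, 15, 7, 6, 13, 10, 9, 17, 1, 5, 14, 16, 12, 2]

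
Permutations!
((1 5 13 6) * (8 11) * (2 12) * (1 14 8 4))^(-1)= ((1 5 13 6 14 8 11 4)(2 12))^(-1)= (1 4 11 8 14 6 13 5)(2 12)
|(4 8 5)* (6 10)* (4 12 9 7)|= 6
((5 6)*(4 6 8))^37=((4 6 5 8))^37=(4 6 5 8)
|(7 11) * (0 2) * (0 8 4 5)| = 10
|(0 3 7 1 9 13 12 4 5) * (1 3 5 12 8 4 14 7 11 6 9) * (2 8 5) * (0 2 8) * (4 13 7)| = 15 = |(0 8 13 5 2)(3 11 6 9 7)(4 12 14)|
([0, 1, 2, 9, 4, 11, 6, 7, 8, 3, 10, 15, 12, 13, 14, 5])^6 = (15)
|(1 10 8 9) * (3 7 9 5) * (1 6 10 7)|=8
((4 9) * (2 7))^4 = ((2 7)(4 9))^4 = (9)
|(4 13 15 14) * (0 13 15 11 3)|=|(0 13 11 3)(4 15 14)|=12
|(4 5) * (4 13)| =|(4 5 13)| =3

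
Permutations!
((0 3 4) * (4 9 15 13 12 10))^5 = (0 12 9 4 13 3 10 15)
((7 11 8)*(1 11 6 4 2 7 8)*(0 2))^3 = (0 6 2 4 7)(1 11)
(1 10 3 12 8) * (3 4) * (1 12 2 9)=(1 10 4 3 2 9)(8 12)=[0, 10, 9, 2, 3, 5, 6, 7, 12, 1, 4, 11, 8]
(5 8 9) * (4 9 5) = [0, 1, 2, 3, 9, 8, 6, 7, 5, 4] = (4 9)(5 8)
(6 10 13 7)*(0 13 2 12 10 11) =(0 13 7 6 11)(2 12 10) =[13, 1, 12, 3, 4, 5, 11, 6, 8, 9, 2, 0, 10, 7]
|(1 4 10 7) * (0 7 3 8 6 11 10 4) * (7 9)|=|(0 9 7 1)(3 8 6 11 10)|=20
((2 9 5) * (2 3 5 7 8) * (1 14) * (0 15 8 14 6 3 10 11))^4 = (0 9 6 11 2 1 10 8 14 5 15 7 3)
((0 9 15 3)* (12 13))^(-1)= ((0 9 15 3)(12 13))^(-1)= (0 3 15 9)(12 13)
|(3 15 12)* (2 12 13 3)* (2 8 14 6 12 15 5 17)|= |(2 15 13 3 5 17)(6 12 8 14)|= 12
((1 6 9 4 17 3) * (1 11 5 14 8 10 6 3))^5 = ((1 3 11 5 14 8 10 6 9 4 17))^5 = (1 8 17 14 4 5 9 11 6 3 10)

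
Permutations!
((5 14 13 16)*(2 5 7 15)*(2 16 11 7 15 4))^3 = (2 13 4 14 7 5 11)(15 16)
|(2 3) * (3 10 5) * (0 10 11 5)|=|(0 10)(2 11 5 3)|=4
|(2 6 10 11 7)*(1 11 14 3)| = |(1 11 7 2 6 10 14 3)| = 8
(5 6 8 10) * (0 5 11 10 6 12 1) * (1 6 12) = [5, 0, 2, 3, 4, 1, 8, 7, 12, 9, 11, 10, 6] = (0 5 1)(6 8 12)(10 11)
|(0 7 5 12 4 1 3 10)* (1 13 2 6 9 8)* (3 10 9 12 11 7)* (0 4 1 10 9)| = 18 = |(0 3)(1 9 8 10 4 13 2 6 12)(5 11 7)|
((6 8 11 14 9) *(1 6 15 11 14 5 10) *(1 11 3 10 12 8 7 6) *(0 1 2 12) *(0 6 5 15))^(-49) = (3 15 11 10)(5 7 6)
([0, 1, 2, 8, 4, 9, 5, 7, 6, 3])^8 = (3 5 8 9 6)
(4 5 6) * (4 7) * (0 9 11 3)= [9, 1, 2, 0, 5, 6, 7, 4, 8, 11, 10, 3]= (0 9 11 3)(4 5 6 7)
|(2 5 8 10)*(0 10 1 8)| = 4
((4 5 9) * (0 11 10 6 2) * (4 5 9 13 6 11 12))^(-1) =(0 2 6 13 5 9 4 12)(10 11)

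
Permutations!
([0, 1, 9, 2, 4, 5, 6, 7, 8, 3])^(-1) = [0, 1, 3, 9, 4, 5, 6, 7, 8, 2]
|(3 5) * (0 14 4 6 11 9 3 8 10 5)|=21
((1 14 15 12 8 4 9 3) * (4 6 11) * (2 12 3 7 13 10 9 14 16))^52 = (1 14 6 2 3 4 8 16 15 11 12)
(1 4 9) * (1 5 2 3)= (1 4 9 5 2 3)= [0, 4, 3, 1, 9, 2, 6, 7, 8, 5]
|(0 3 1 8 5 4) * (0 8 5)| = 6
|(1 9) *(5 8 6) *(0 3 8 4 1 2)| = 9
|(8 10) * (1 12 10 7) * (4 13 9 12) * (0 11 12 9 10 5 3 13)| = 11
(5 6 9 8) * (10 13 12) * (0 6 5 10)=(0 6 9 8 10 13 12)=[6, 1, 2, 3, 4, 5, 9, 7, 10, 8, 13, 11, 0, 12]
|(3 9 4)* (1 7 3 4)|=4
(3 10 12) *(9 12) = (3 10 9 12) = [0, 1, 2, 10, 4, 5, 6, 7, 8, 12, 9, 11, 3]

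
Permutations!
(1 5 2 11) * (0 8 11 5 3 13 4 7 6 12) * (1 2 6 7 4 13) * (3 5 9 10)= [8, 5, 9, 1, 4, 6, 12, 7, 11, 10, 3, 2, 0, 13]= (13)(0 8 11 2 9 10 3 1 5 6 12)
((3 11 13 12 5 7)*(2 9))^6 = (13)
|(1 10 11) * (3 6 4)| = 3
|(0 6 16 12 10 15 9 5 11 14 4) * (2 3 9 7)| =14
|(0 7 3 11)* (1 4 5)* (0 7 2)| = 6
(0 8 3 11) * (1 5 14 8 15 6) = (0 15 6 1 5 14 8 3 11) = [15, 5, 2, 11, 4, 14, 1, 7, 3, 9, 10, 0, 12, 13, 8, 6]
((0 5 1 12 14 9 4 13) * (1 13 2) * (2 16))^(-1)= (0 13 5)(1 2 16 4 9 14 12)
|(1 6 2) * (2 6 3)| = |(6)(1 3 2)| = 3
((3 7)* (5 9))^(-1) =((3 7)(5 9))^(-1) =(3 7)(5 9)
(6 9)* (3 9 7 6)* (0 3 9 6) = [3, 1, 2, 6, 4, 5, 7, 0, 8, 9] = (9)(0 3 6 7)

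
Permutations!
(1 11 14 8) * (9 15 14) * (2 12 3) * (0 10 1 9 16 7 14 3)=[10, 11, 12, 2, 4, 5, 6, 14, 9, 15, 1, 16, 0, 13, 8, 3, 7]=(0 10 1 11 16 7 14 8 9 15 3 2 12)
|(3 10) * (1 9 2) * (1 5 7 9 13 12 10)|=|(1 13 12 10 3)(2 5 7 9)|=20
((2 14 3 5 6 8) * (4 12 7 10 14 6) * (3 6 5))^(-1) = ((2 5 4 12 7 10 14 6 8))^(-1) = (2 8 6 14 10 7 12 4 5)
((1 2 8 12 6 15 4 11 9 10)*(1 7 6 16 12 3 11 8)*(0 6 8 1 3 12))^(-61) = ((0 6 15 4 1 2 3 11 9 10 7 8 12 16))^(-61) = (0 10 1 16 9 4 12 11 15 8 3 6 7 2)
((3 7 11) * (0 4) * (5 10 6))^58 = (3 7 11)(5 10 6)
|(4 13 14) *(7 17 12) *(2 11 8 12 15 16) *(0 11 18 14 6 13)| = |(0 11 8 12 7 17 15 16 2 18 14 4)(6 13)| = 12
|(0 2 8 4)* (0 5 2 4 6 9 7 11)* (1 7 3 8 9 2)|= |(0 4 5 1 7 11)(2 9 3 8 6)|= 30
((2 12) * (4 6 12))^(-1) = ((2 4 6 12))^(-1) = (2 12 6 4)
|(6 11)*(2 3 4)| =|(2 3 4)(6 11)| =6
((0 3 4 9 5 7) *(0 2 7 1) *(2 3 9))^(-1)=((0 9 5 1)(2 7 3 4))^(-1)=(0 1 5 9)(2 4 3 7)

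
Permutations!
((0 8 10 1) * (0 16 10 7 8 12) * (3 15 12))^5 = (0 3 15 12)(1 10 16)(7 8)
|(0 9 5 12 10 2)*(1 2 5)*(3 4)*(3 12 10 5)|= 20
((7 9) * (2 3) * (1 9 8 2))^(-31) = (1 3 2 8 7 9)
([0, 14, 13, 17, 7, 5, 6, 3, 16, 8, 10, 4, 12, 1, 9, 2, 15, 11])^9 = [0, 14, 13, 7, 11, 5, 6, 4, 16, 8, 10, 17, 12, 1, 9, 2, 15, 3]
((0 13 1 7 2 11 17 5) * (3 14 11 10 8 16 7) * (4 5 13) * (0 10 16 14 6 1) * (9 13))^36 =(0 11 5 9 8)(4 17 10 13 14)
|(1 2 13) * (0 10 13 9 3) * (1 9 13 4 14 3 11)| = |(0 10 4 14 3)(1 2 13 9 11)| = 5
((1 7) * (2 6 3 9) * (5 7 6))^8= (1 6 3 9 2 5 7)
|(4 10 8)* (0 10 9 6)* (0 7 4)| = 12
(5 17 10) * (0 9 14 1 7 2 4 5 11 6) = (0 9 14 1 7 2 4 5 17 10 11 6) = [9, 7, 4, 3, 5, 17, 0, 2, 8, 14, 11, 6, 12, 13, 1, 15, 16, 10]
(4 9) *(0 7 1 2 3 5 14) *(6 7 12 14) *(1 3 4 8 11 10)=(0 12 14)(1 2 4 9 8 11 10)(3 5 6 7)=[12, 2, 4, 5, 9, 6, 7, 3, 11, 8, 1, 10, 14, 13, 0]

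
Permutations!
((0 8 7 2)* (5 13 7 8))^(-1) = ((0 5 13 7 2))^(-1) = (0 2 7 13 5)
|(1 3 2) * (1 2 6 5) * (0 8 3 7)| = 7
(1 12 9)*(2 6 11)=[0, 12, 6, 3, 4, 5, 11, 7, 8, 1, 10, 2, 9]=(1 12 9)(2 6 11)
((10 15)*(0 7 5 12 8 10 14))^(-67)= (0 10 5 14 8 7 15 12)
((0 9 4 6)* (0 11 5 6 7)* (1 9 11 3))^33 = ((0 11 5 6 3 1 9 4 7))^33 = (0 9 6)(1 5 7)(3 11 4)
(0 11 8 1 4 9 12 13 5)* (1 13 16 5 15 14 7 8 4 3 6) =(0 11 4 9 12 16 5)(1 3 6)(7 8 13 15 14) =[11, 3, 2, 6, 9, 0, 1, 8, 13, 12, 10, 4, 16, 15, 7, 14, 5]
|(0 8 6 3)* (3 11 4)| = |(0 8 6 11 4 3)| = 6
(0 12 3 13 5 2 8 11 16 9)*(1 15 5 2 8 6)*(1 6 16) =(0 12 3 13 2 16 9)(1 15 5 8 11) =[12, 15, 16, 13, 4, 8, 6, 7, 11, 0, 10, 1, 3, 2, 14, 5, 9]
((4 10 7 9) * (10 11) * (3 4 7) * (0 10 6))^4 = ((0 10 3 4 11 6)(7 9))^4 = (0 11 3)(4 10 6)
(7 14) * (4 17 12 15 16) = (4 17 12 15 16)(7 14) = [0, 1, 2, 3, 17, 5, 6, 14, 8, 9, 10, 11, 15, 13, 7, 16, 4, 12]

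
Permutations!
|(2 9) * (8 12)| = 2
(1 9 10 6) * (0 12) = (0 12)(1 9 10 6) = [12, 9, 2, 3, 4, 5, 1, 7, 8, 10, 6, 11, 0]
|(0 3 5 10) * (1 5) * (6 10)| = 6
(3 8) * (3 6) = (3 8 6) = [0, 1, 2, 8, 4, 5, 3, 7, 6]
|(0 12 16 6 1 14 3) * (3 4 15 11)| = |(0 12 16 6 1 14 4 15 11 3)| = 10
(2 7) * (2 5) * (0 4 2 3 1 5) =(0 4 2 7)(1 5 3) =[4, 5, 7, 1, 2, 3, 6, 0]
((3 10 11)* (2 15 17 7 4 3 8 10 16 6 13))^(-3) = (2 16 7)(3 17 13)(4 15 6)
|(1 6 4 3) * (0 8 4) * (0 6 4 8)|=3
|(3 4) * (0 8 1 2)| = 4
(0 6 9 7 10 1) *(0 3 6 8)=(0 8)(1 3 6 9 7 10)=[8, 3, 2, 6, 4, 5, 9, 10, 0, 7, 1]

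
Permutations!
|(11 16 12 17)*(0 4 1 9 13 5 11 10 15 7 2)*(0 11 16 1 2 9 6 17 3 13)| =55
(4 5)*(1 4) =(1 4 5) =[0, 4, 2, 3, 5, 1]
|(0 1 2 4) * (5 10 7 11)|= 4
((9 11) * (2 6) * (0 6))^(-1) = ((0 6 2)(9 11))^(-1) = (0 2 6)(9 11)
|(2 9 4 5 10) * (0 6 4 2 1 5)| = 6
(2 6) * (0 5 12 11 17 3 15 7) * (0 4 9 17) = [5, 1, 6, 15, 9, 12, 2, 4, 8, 17, 10, 0, 11, 13, 14, 7, 16, 3] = (0 5 12 11)(2 6)(3 15 7 4 9 17)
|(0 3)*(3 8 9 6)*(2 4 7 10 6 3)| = |(0 8 9 3)(2 4 7 10 6)| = 20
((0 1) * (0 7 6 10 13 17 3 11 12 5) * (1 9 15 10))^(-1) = (0 5 12 11 3 17 13 10 15 9)(1 6 7) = ((0 9 15 10 13 17 3 11 12 5)(1 7 6))^(-1)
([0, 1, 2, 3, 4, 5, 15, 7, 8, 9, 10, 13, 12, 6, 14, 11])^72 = [0, 1, 2, 3, 4, 5, 6, 7, 8, 9, 10, 11, 12, 13, 14, 15]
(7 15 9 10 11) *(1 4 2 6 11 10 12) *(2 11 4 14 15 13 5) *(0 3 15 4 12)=[3, 14, 6, 15, 11, 2, 12, 13, 8, 0, 10, 7, 1, 5, 4, 9]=(0 3 15 9)(1 14 4 11 7 13 5 2 6 12)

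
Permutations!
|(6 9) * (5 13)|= |(5 13)(6 9)|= 2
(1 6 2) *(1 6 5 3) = (1 5 3)(2 6) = [0, 5, 6, 1, 4, 3, 2]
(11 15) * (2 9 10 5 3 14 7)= (2 9 10 5 3 14 7)(11 15)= [0, 1, 9, 14, 4, 3, 6, 2, 8, 10, 5, 15, 12, 13, 7, 11]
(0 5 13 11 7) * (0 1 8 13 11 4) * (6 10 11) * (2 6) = (0 5 2 6 10 11 7 1 8 13 4) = [5, 8, 6, 3, 0, 2, 10, 1, 13, 9, 11, 7, 12, 4]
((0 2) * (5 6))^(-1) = ((0 2)(5 6))^(-1) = (0 2)(5 6)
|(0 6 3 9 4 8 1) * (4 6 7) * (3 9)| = |(0 7 4 8 1)(6 9)| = 10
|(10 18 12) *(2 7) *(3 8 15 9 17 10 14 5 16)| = |(2 7)(3 8 15 9 17 10 18 12 14 5 16)| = 22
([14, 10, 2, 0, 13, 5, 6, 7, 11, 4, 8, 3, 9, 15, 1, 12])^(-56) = [0, 1, 2, 3, 9, 5, 6, 7, 8, 12, 10, 11, 15, 4, 14, 13]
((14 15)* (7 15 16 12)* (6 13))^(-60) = (16)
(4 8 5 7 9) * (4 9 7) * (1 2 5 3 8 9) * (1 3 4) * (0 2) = [2, 0, 5, 8, 9, 1, 6, 7, 4, 3] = (0 2 5 1)(3 8 4 9)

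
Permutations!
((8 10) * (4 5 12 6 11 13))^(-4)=(4 12 11)(5 6 13)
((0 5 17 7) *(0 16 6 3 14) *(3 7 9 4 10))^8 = (17)(6 16 7)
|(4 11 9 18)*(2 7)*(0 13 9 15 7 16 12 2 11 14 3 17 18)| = 15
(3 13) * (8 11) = (3 13)(8 11) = [0, 1, 2, 13, 4, 5, 6, 7, 11, 9, 10, 8, 12, 3]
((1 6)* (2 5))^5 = ((1 6)(2 5))^5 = (1 6)(2 5)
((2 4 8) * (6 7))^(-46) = ((2 4 8)(6 7))^(-46) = (2 8 4)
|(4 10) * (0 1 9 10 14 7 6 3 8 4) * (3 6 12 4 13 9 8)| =12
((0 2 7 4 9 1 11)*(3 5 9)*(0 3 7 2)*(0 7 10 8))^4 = (0 8 10 4 7)(1 9 5 3 11)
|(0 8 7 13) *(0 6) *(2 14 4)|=|(0 8 7 13 6)(2 14 4)|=15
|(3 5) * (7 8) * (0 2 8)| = 4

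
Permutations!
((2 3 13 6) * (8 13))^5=(13)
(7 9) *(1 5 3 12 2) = [0, 5, 1, 12, 4, 3, 6, 9, 8, 7, 10, 11, 2] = (1 5 3 12 2)(7 9)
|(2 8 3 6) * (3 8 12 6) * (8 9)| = |(2 12 6)(8 9)| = 6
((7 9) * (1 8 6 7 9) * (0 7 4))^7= ((9)(0 7 1 8 6 4))^7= (9)(0 7 1 8 6 4)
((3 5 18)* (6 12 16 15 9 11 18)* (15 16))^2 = (3 6 15 11)(5 12 9 18)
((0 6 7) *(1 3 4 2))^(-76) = ((0 6 7)(1 3 4 2))^(-76) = (0 7 6)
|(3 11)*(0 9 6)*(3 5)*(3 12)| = |(0 9 6)(3 11 5 12)| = 12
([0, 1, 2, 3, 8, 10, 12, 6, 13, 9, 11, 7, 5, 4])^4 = (4 8 13)(5 6 11)(7 10 12)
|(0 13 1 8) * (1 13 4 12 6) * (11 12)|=|(13)(0 4 11 12 6 1 8)|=7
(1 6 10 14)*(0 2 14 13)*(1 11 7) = (0 2 14 11 7 1 6 10 13) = [2, 6, 14, 3, 4, 5, 10, 1, 8, 9, 13, 7, 12, 0, 11]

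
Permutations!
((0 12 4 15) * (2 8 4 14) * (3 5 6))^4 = (0 8 12 4 14 15 2)(3 5 6)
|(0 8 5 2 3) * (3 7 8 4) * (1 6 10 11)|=12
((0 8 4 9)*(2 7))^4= (9)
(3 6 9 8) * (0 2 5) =(0 2 5)(3 6 9 8) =[2, 1, 5, 6, 4, 0, 9, 7, 3, 8]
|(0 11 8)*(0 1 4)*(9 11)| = 6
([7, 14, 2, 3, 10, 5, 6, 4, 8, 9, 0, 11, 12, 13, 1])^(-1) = [10, 14, 2, 3, 7, 5, 6, 0, 8, 9, 4, 11, 12, 13, 1]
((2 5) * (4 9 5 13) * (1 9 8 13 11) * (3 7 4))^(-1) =(1 11 2 5 9)(3 13 8 4 7)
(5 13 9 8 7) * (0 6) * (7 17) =(0 6)(5 13 9 8 17 7) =[6, 1, 2, 3, 4, 13, 0, 5, 17, 8, 10, 11, 12, 9, 14, 15, 16, 7]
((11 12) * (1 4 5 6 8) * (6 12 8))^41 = (1 8 11 12 5 4)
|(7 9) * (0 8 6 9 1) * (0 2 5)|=|(0 8 6 9 7 1 2 5)|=8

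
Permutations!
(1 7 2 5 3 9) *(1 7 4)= (1 4)(2 5 3 9 7)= [0, 4, 5, 9, 1, 3, 6, 2, 8, 7]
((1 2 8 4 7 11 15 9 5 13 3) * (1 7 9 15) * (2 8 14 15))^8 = ((1 8 4 9 5 13 3 7 11)(2 14 15))^8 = (1 11 7 3 13 5 9 4 8)(2 15 14)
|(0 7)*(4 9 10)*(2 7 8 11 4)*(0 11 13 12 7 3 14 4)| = |(0 8 13 12 7 11)(2 3 14 4 9 10)| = 6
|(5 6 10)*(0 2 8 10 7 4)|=8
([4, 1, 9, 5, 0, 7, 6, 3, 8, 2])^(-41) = [4, 1, 9, 5, 0, 7, 6, 3, 8, 2]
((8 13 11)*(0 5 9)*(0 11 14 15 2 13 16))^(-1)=((0 5 9 11 8 16)(2 13 14 15))^(-1)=(0 16 8 11 9 5)(2 15 14 13)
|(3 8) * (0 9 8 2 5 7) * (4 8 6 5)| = |(0 9 6 5 7)(2 4 8 3)| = 20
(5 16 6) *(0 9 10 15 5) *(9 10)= [10, 1, 2, 3, 4, 16, 0, 7, 8, 9, 15, 11, 12, 13, 14, 5, 6]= (0 10 15 5 16 6)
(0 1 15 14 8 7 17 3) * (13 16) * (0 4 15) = (0 1)(3 4 15 14 8 7 17)(13 16) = [1, 0, 2, 4, 15, 5, 6, 17, 7, 9, 10, 11, 12, 16, 8, 14, 13, 3]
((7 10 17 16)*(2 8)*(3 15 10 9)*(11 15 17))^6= (3 17 16 7 9)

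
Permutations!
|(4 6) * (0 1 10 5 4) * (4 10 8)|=|(0 1 8 4 6)(5 10)|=10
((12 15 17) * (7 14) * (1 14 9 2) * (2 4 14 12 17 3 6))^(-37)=((17)(1 12 15 3 6 2)(4 14 7 9))^(-37)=(17)(1 2 6 3 15 12)(4 9 7 14)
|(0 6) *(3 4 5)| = 6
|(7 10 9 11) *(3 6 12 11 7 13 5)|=6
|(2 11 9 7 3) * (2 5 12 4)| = 8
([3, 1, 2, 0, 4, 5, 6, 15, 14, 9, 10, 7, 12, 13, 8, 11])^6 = (15)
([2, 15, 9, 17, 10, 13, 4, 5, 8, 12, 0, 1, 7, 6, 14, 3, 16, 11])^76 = [13, 15, 6, 17, 7, 2, 12, 0, 8, 4, 5, 1, 10, 9, 14, 3, 16, 11]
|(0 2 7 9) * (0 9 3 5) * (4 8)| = |(9)(0 2 7 3 5)(4 8)| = 10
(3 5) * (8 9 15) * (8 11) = (3 5)(8 9 15 11) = [0, 1, 2, 5, 4, 3, 6, 7, 9, 15, 10, 8, 12, 13, 14, 11]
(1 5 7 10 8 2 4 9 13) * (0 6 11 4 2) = (0 6 11 4 9 13 1 5 7 10 8) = [6, 5, 2, 3, 9, 7, 11, 10, 0, 13, 8, 4, 12, 1]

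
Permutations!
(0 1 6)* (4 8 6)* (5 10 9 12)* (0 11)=(0 1 4 8 6 11)(5 10 9 12)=[1, 4, 2, 3, 8, 10, 11, 7, 6, 12, 9, 0, 5]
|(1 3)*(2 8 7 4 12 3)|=|(1 2 8 7 4 12 3)|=7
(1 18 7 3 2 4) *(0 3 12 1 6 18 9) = (0 3 2 4 6 18 7 12 1 9) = [3, 9, 4, 2, 6, 5, 18, 12, 8, 0, 10, 11, 1, 13, 14, 15, 16, 17, 7]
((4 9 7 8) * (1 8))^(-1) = ((1 8 4 9 7))^(-1) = (1 7 9 4 8)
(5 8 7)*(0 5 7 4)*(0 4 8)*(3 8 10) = [5, 1, 2, 8, 4, 0, 6, 7, 10, 9, 3] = (0 5)(3 8 10)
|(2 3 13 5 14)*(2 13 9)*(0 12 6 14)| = 6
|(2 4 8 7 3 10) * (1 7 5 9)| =9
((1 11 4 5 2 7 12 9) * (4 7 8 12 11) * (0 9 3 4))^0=(12)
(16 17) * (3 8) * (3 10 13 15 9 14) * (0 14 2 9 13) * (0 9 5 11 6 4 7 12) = (0 14 3 8 10 9 2 5 11 6 4 7 12)(13 15)(16 17) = [14, 1, 5, 8, 7, 11, 4, 12, 10, 2, 9, 6, 0, 15, 3, 13, 17, 16]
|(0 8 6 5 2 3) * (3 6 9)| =|(0 8 9 3)(2 6 5)| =12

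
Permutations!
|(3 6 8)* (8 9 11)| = |(3 6 9 11 8)| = 5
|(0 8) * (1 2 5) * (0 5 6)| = |(0 8 5 1 2 6)| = 6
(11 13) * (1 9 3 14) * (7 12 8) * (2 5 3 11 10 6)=[0, 9, 5, 14, 4, 3, 2, 12, 7, 11, 6, 13, 8, 10, 1]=(1 9 11 13 10 6 2 5 3 14)(7 12 8)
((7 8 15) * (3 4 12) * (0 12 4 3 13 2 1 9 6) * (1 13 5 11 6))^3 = ((0 12 5 11 6)(1 9)(2 13)(7 8 15))^3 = (15)(0 11 12 6 5)(1 9)(2 13)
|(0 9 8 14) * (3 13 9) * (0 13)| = 4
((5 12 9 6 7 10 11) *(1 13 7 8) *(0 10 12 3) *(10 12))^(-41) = ((0 12 9 6 8 1 13 7 10 11 5 3))^(-41) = (0 7 9 11 8 3 13 12 10 6 5 1)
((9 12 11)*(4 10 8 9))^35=((4 10 8 9 12 11))^35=(4 11 12 9 8 10)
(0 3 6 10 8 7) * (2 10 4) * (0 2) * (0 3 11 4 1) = (0 11 4 3 6 1)(2 10 8 7) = [11, 0, 10, 6, 3, 5, 1, 2, 7, 9, 8, 4]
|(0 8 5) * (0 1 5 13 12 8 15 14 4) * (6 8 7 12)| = |(0 15 14 4)(1 5)(6 8 13)(7 12)| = 12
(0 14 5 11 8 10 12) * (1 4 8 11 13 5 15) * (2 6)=(0 14 15 1 4 8 10 12)(2 6)(5 13)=[14, 4, 6, 3, 8, 13, 2, 7, 10, 9, 12, 11, 0, 5, 15, 1]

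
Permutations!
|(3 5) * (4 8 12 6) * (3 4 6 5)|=4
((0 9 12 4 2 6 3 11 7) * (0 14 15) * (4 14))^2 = ((0 9 12 14 15)(2 6 3 11 7 4))^2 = (0 12 15 9 14)(2 3 7)(4 6 11)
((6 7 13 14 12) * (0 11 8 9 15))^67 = (0 8 15 11 9)(6 13 12 7 14)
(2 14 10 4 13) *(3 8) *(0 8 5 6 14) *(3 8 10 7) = (0 10 4 13 2)(3 5 6 14 7) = [10, 1, 0, 5, 13, 6, 14, 3, 8, 9, 4, 11, 12, 2, 7]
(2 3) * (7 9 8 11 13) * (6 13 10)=(2 3)(6 13 7 9 8 11 10)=[0, 1, 3, 2, 4, 5, 13, 9, 11, 8, 6, 10, 12, 7]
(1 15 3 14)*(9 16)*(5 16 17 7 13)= (1 15 3 14)(5 16 9 17 7 13)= [0, 15, 2, 14, 4, 16, 6, 13, 8, 17, 10, 11, 12, 5, 1, 3, 9, 7]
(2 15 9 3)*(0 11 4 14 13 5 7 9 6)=(0 11 4 14 13 5 7 9 3 2 15 6)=[11, 1, 15, 2, 14, 7, 0, 9, 8, 3, 10, 4, 12, 5, 13, 6]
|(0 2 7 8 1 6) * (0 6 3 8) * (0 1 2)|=|(1 3 8 2 7)|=5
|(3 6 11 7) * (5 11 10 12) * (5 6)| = 12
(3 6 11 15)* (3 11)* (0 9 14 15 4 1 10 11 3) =(0 9 14 15 3 6)(1 10 11 4) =[9, 10, 2, 6, 1, 5, 0, 7, 8, 14, 11, 4, 12, 13, 15, 3]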